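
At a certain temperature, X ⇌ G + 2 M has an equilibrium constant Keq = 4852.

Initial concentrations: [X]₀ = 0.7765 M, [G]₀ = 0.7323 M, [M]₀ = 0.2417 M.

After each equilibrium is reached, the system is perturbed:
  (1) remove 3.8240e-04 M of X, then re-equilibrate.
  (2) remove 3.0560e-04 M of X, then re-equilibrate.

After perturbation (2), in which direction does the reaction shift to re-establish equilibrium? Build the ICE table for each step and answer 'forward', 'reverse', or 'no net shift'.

Q₀ = 0.05509 vs Keq = 4852 ⇒ Q<K, forward
Step 1:
                    X           G           M
  Initial      0.7765      0.7323      0.2417
  Change      -0.7755      0.7755       1.551
  Equil    9.9871e-04       1.508       1.793
  solve Keq expr → x = 0.7755; check Q = 4852
Then remove 3.8240e-04 M of X.
Step 2:
                    X           G           M
  Initial  6.1631e-04       1.508       1.793
  Change   3.8130e-04 -3.8130e-04 -7.6260e-04
  Equil    9.9761e-04       1.507       1.792
  solve Keq expr → x = -3.8130e-04; check Q = 4852
Then remove 3.0560e-04 M of X.
Step 3:
                    X           G           M
  Initial  6.9201e-04       1.507       1.792
  Change   3.0472e-04 -3.0472e-04 -6.0944e-04
  Equil    9.9673e-04       1.507       1.791
  solve Keq expr → x = -3.0472e-04; check Q = 4852

Direction: reverse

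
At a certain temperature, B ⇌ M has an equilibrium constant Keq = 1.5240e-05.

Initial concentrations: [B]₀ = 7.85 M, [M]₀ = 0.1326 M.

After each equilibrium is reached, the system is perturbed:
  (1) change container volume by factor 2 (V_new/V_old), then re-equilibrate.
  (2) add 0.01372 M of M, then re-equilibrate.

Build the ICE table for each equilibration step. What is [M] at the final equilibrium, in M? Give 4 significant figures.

Q₀ = 0.01689 vs Keq = 1.5240e-05 ⇒ Q>K, reverse
Step 1:
                  B         M
  init         7.85    0.1326
  Δ          0.1325   -0.1325
  eq          7.982 1.2165e-04
  solve Keq expr → x = -0.1325; check Q = 1.5240e-05
Then change container volume by factor 2 (V_new/V_old).
Step 2:
                  B         M
  init        3.991 6.0826e-05
  Δ               0         0
  eq          3.991 6.0826e-05
  solve Keq expr → x = 0; check Q = 1.5240e-05
Then add 0.01372 M of M.
Step 3:
                  B         M
  init        3.991   0.01378
  Δ         0.01372  -0.01372
  eq          4.005 6.1036e-05
  solve Keq expr → x = -0.01372; check Q = 1.5240e-05

[M]_eq = 6.1036e-05 M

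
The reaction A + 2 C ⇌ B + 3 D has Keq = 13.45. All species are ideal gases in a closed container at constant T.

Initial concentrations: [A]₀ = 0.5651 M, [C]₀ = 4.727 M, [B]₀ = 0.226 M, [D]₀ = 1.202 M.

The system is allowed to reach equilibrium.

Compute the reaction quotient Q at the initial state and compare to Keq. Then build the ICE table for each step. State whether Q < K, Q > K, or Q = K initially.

Q₀ = 0.03108 vs Keq = 13.45 ⇒ Q<K, forward
Step 1:
                   A          C          B          D
  Initial     0.5651      4.727      0.226      1.202
  Change     -0.4919    -0.9839     0.4919      1.476
  Equil      0.07316      3.743     0.7179      2.678
  solve Keq expr → x = 0.4919; check Q = 13.45

Q₀ = 0.03108; Q < K (proceeds forward)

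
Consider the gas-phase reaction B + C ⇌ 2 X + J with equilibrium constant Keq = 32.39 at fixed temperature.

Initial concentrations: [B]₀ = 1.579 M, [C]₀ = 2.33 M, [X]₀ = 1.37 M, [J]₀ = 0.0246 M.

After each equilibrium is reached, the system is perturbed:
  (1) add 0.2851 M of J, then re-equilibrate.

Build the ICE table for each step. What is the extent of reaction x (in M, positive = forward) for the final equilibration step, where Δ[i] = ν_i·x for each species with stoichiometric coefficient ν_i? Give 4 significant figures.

x = -0.04428 M

Q₀ = 0.01255 vs Keq = 32.39 ⇒ Q<K, forward
Step 1:
                   B          C          X          J
  Initial      1.579       2.33       1.37     0.0246
  Change      -1.157     -1.157      2.314      1.157
  Equil        0.422      1.173      3.684      1.182
  solve Keq expr → x = 1.157; check Q = 32.39
Then add 0.2851 M of J.
Step 2:
                   B          C          X          J
  Initial      0.422      1.173      3.684      1.467
  Change     0.04428    0.04428   -0.08856   -0.04428
  Equil       0.4663      1.217      3.595      1.422
  solve Keq expr → x = -0.04428; check Q = 32.39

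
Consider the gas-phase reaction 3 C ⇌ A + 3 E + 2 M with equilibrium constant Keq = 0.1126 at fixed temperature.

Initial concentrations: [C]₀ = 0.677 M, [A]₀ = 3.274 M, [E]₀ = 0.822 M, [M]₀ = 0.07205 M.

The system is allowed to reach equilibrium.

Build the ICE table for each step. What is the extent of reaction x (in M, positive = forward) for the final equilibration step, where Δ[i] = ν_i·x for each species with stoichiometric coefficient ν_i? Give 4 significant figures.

x = 0.01885 M

Q₀ = 0.03042 vs Keq = 0.1126 ⇒ Q<K, forward
Step 1:
                    C           A           E           M
  Initial       0.677       3.274       0.822     0.07205
  Change     -0.05655     0.01885     0.05655      0.0377
  Equil        0.6205       3.293      0.8785      0.1097
  solve Keq expr → x = 0.01885; check Q = 0.1126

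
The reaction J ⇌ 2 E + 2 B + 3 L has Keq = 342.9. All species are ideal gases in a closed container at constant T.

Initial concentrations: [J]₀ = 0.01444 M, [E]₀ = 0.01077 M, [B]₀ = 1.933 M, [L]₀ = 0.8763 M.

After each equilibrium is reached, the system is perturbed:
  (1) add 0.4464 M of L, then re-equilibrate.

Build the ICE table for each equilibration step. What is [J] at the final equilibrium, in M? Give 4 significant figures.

[J]_eq = 4.4761e-05 M

Q₀ = 0.0202 vs Keq = 342.9 ⇒ Q<K, forward
Step 1:
                    J           E           B           L
  I           0.01444     0.01077       1.933      0.8763
  C          -0.01443     0.02885     0.02885     0.04328
  E        1.3703e-05     0.03962       1.962      0.9196
  solve Keq expr → x = 0.01443; check Q = 342.9
Then add 0.4464 M of L.
Step 2:
                    J           E           B           L
  I        1.3703e-05     0.03962       1.962       1.366
  C        3.1058e-05 -6.2117e-05 -6.2117e-05 -9.3175e-05
  E        4.4761e-05     0.03956       1.962       1.366
  solve Keq expr → x = -3.1058e-05; check Q = 342.9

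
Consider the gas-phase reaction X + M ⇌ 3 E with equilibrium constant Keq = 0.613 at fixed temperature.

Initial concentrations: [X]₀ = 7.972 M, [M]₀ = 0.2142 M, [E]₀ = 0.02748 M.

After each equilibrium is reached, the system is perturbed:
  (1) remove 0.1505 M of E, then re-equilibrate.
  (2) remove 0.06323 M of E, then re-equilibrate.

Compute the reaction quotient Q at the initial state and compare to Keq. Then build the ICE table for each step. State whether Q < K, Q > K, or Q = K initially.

Q₀ = 1.2152e-05; Q < K (proceeds forward)

Q₀ = 1.2152e-05 vs Keq = 0.613 ⇒ Q<K, forward
Step 1:
                  X         M         E
  init        7.972    0.2142   0.02748
  Δ         -0.1775   -0.1775    0.5324
  eq          7.795   0.03673    0.5599
  solve Keq expr → x = 0.1775; check Q = 0.613
Then remove 0.1505 M of E.
Step 2:
                  X         M         E
  init        7.795   0.03673    0.4094
  Δ        -0.01648  -0.01648   0.04943
  eq          7.778   0.02026    0.4588
  solve Keq expr → x = 0.01648; check Q = 0.613
Then remove 0.06323 M of E.
Step 3:
                  X         M         E
  init        7.778   0.02026    0.3956
  Δ       -0.005553 -0.005553   0.01666
  eq          7.773    0.0147    0.4122
  solve Keq expr → x = 0.005553; check Q = 0.613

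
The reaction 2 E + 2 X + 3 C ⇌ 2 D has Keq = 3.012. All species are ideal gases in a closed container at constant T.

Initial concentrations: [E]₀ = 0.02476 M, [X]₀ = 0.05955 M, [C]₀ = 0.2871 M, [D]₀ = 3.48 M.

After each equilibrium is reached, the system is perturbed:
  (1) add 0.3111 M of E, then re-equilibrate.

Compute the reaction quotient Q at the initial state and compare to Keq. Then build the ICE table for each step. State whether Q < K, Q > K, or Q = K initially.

Q₀ = 2.3539e+08 vs Keq = 3.012 ⇒ Q>K, reverse
Step 1:
                   E          X          C          D
  init       0.02476    0.05955     0.2871       3.48
  Δ           0.8439     0.8439      1.266    -0.8439
  eq          0.8687     0.9035      1.553      2.636
  solve Keq expr → x = -0.422; check Q = 3.012
Then add 0.3111 M of E.
Step 2:
                   E          X          C          D
  init          1.18     0.9035      1.553      2.636
  Δ         -0.07819   -0.07819    -0.1173    0.07819
  eq           1.102     0.8253      1.436      2.714
  solve Keq expr → x = 0.03909; check Q = 3.012

Q₀ = 2.3539e+08; Q > K (proceeds reverse)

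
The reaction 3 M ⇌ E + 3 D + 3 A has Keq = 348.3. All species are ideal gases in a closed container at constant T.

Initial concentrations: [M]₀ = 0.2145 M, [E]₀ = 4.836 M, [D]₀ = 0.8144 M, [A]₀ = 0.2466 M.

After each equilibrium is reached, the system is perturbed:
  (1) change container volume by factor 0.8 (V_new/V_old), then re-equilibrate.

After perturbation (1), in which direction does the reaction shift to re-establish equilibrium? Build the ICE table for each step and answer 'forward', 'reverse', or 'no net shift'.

Direction: reverse

Q₀ = 3.969 vs Keq = 348.3 ⇒ Q<K, forward
Step 1:
                  M         E         D         A
  Initial    0.2145     4.836    0.8144    0.2466
  Change    -0.1291   0.04302    0.1291    0.1291
  Equil     0.08544     4.879    0.9435    0.3757
  solve Keq expr → x = 0.04302; check Q = 348.3
Then change container volume by factor 0.8 (V_new/V_old).
Step 2:
                  M         E         D         A
  Initial    0.1068     6.099     1.179    0.4696
  Change    0.02599 -0.008664  -0.02599  -0.02599
  Equil      0.1328      6.09     1.153    0.4436
  solve Keq expr → x = -0.008664; check Q = 348.3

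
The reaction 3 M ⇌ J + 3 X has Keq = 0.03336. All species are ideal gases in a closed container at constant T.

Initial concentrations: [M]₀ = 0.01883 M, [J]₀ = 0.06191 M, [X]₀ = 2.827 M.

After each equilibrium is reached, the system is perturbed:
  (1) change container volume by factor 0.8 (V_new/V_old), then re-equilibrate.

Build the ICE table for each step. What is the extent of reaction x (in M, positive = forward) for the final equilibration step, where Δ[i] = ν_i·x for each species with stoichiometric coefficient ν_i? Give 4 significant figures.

x = -3.8692e-06 M

Q₀ = 2.0950e+05 vs Keq = 0.03336 ⇒ Q>K, reverse
Step 1:
                   M          J          X
  Initial    0.01883    0.06191      2.827
  Change      0.1857   -0.06189    -0.1857
  Equil       0.2045 1.5486e-05      2.641
  solve Keq expr → x = -0.06189; check Q = 0.03336
Then change container volume by factor 0.8 (V_new/V_old).
Step 2:
                   M          J          X
  Initial     0.2556 1.9357e-05      3.302
  Change  1.1607e-05 -3.8692e-06 -1.1607e-05
  Equil       0.2557 1.5488e-05      3.302
  solve Keq expr → x = -3.8692e-06; check Q = 0.03336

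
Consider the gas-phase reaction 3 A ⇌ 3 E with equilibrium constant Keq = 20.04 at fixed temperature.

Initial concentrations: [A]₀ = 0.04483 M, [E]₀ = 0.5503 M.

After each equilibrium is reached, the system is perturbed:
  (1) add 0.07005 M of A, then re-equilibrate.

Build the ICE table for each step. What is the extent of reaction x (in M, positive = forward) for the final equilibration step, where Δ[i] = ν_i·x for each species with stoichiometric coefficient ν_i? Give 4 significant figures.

x = 0.01707 M

Q₀ = 1850 vs Keq = 20.04 ⇒ Q>K, reverse
Step 1:
                   A          E
  Initial    0.04483     0.5503
  Change      0.1153    -0.1153
  Equil       0.1601      0.435
  solve Keq expr → x = -0.03844; check Q = 20.04
Then add 0.07005 M of A.
Step 2:
                   A          E
  Initial     0.2302      0.435
  Change     -0.0512     0.0512
  Equil        0.179     0.4862
  solve Keq expr → x = 0.01707; check Q = 20.04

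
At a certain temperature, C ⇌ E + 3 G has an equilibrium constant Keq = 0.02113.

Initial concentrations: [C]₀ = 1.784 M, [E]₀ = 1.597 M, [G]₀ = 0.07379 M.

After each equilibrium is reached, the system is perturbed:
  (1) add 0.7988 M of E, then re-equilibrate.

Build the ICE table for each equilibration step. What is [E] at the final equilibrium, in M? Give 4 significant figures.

[E]_eq = 2.453 M

Q₀ = 3.5967e-04 vs Keq = 0.02113 ⇒ Q<K, forward
Step 1:
                  C         E         G
  I           1.784     1.597   0.07379
  C        -0.06847   0.06847    0.2054
  E           1.716     1.665    0.2792
  solve Keq expr → x = 0.06847; check Q = 0.02113
Then add 0.7988 M of E.
Step 2:
                  C         E         G
  I           1.716     2.464    0.2792
  C          0.0111   -0.0111  -0.03329
  E           1.727     2.453    0.2459
  solve Keq expr → x = -0.0111; check Q = 0.02113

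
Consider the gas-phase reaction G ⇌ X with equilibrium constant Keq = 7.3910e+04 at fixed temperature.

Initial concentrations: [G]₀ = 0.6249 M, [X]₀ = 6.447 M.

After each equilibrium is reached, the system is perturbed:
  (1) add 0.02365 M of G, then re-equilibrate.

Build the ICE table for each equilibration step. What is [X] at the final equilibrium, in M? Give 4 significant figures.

Q₀ = 10.32 vs Keq = 7.3910e+04 ⇒ Q<K, forward
Step 1:
                    G           X
  init         0.6249       6.447
  Δ           -0.6248      0.6248
  eq       9.5681e-05       7.072
  solve Keq expr → x = 0.6248; check Q = 7.3910e+04
Then add 0.02365 M of G.
Step 2:
                    G           X
  init        0.02375       7.072
  Δ          -0.02365     0.02365
  eq       9.6001e-05       7.095
  solve Keq expr → x = 0.02365; check Q = 7.3910e+04

[X]_eq = 7.095 M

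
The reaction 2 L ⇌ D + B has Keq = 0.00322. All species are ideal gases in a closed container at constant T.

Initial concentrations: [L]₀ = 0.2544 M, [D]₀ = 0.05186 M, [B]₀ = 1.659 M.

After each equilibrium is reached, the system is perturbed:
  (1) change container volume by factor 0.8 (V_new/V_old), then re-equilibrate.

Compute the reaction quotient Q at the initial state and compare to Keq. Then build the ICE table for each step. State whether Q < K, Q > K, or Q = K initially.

Q₀ = 1.329; Q > K (proceeds reverse)

Q₀ = 1.329 vs Keq = 0.00322 ⇒ Q>K, reverse
Step 1:
                   L          D          B
  init        0.2544    0.05186      1.659
  Δ           0.1032    -0.0516    -0.0516
  eq          0.3576 2.5618e-04      1.607
  solve Keq expr → x = -0.0516; check Q = 0.00322
Then change container volume by factor 0.8 (V_new/V_old).
Step 2:
                   L          D          B
  init         0.447 3.2023e-04      2.009
  Δ                0          0          0
  eq           0.447 3.2023e-04      2.009
  solve Keq expr → x = 0; check Q = 0.00322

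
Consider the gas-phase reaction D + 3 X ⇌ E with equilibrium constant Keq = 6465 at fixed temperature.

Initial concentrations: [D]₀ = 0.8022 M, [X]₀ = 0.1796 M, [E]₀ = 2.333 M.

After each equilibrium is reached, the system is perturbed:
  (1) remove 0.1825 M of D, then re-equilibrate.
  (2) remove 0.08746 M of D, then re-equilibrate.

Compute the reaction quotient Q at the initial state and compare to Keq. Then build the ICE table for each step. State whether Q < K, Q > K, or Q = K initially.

Q₀ = 502 vs Keq = 6465 ⇒ Q<K, forward
Step 1:
                    D           X           E
  Initial      0.8022      0.1796       2.333
  Change     -0.03383     -0.1015     0.03383
  Equil        0.7684      0.0781       2.367
  solve Keq expr → x = 0.03383; check Q = 6465
Then remove 0.1825 M of D.
Step 2:
                    D           X           E
  Initial      0.5859      0.0781       2.367
  Change     0.002414    0.007243   -0.002414
  Equil        0.5883     0.08535       2.364
  solve Keq expr → x = -0.002414; check Q = 6465
Then remove 0.08746 M of D.
Step 3:
                    D           X           E
  Initial      0.5008     0.08535       2.364
  Change     0.001531    0.004593   -0.001531
  Equil        0.5024     0.08994       2.363
  solve Keq expr → x = -0.001531; check Q = 6465

Q₀ = 502; Q < K (proceeds forward)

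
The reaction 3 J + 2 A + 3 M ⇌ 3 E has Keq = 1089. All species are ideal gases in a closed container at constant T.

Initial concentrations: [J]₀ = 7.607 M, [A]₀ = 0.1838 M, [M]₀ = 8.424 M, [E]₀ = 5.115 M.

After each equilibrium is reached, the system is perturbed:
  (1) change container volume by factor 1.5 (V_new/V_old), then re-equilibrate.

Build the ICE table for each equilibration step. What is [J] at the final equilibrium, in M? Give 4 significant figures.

[J]_eq = 4.89 M

Q₀ = 0.01505 vs Keq = 1089 ⇒ Q<K, forward
Step 1:
                   J          A          M          E
  Initial      7.607     0.1838      8.424      5.115
  Change     -0.2745     -0.183    -0.2745     0.2745
  Equil        7.333 8.2078e-04       8.15      5.389
  solve Keq expr → x = 0.09149; check Q = 1089
Then change container volume by factor 1.5 (V_new/V_old).
Step 2:
                   J          A          M          E
  Initial      4.888 5.4718e-04      5.433      3.593
  Change    0.001438 9.5851e-04   0.001438  -0.001438
  Equil         4.89   0.001506      5.434      3.592
  solve Keq expr → x = -4.7926e-04; check Q = 1089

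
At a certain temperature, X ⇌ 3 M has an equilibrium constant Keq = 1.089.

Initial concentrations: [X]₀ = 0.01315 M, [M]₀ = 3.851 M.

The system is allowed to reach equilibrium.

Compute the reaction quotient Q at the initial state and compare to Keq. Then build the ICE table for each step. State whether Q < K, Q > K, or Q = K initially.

Q₀ = 4343; Q > K (proceeds reverse)

Q₀ = 4343 vs Keq = 1.089 ⇒ Q>K, reverse
Step 1:
                    X           M
  init        0.01315       3.851
  Δ            0.9455      -2.837
  eq           0.9587       1.014
  solve Keq expr → x = -0.9455; check Q = 1.089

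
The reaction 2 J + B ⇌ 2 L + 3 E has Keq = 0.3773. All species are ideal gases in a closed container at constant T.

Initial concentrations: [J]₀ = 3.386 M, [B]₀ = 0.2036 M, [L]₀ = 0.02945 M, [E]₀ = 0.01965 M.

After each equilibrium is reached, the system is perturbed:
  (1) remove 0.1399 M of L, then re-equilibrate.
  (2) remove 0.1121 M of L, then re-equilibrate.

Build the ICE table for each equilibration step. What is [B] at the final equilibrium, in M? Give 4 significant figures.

Q₀ = 2.8191e-09 vs Keq = 0.3773 ⇒ Q<K, forward
Step 1:
                    J           B           L           E
  I             3.386      0.2036     0.02945     0.01965
  C           -0.3855     -0.1928      0.3855      0.5783
  E                 3     0.01084       0.415      0.5979
  solve Keq expr → x = 0.1928; check Q = 0.3773
Then remove 0.1399 M of L.
Step 2:
                    J           B           L           E
  I                 3     0.01084      0.2751      0.5979
  C           -0.0105    -0.00525      0.0105     0.01575
  E              2.99    0.005588      0.2856      0.6137
  solve Keq expr → x = 0.00525; check Q = 0.3773
Then remove 0.1121 M of L.
Step 3:
                    J           B           L           E
  I              2.99    0.005588      0.1735      0.6137
  C         -0.006502   -0.003251    0.006502    0.009753
  E             2.983    0.002337        0.18      0.6234
  solve Keq expr → x = 0.003251; check Q = 0.3773

[B]_eq = 0.002337 M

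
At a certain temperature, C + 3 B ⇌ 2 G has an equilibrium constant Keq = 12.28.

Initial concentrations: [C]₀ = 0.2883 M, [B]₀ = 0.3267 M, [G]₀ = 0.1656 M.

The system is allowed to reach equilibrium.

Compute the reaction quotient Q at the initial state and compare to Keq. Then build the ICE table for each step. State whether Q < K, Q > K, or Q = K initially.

Q₀ = 2.728; Q < K (proceeds forward)

Q₀ = 2.728 vs Keq = 12.28 ⇒ Q<K, forward
Step 1:
                  C         B         G
  I          0.2883    0.3267    0.1656
  C        -0.02678  -0.08033   0.05355
  E          0.2615    0.2464    0.2192
  solve Keq expr → x = 0.02678; check Q = 12.28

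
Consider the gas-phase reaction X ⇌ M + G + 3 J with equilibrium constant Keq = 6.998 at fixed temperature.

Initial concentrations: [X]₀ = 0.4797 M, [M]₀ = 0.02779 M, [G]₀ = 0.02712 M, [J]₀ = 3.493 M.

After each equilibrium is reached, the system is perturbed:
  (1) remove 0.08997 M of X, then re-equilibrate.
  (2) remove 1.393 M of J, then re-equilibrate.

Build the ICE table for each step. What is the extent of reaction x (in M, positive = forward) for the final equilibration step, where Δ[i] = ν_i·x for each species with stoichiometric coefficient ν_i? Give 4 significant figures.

x = 0.07316 M

Q₀ = 0.06696 vs Keq = 6.998 ⇒ Q<K, forward
Step 1:
                    X           M           G           J
  init         0.4797     0.02779     0.02712       3.493
  Δ           -0.1609      0.1609      0.1609      0.4828
  eq           0.3188      0.1887      0.1881       3.976
  solve Keq expr → x = 0.1609; check Q = 6.998
Then remove 0.08997 M of X.
Step 2:
                    X           M           G           J
  init         0.2288      0.1887      0.1881       3.976
  Δ           0.01878    -0.01878    -0.01878    -0.05633
  eq           0.2476        0.17      0.1693        3.92
  solve Keq expr → x = -0.01878; check Q = 6.998
Then remove 1.393 M of J.
Step 3:
                    X           M           G           J
  init         0.2476        0.17      0.1693       2.527
  Δ          -0.07316     0.07316     0.07316      0.2195
  eq           0.1744      0.2431      0.2424       2.746
  solve Keq expr → x = 0.07316; check Q = 6.998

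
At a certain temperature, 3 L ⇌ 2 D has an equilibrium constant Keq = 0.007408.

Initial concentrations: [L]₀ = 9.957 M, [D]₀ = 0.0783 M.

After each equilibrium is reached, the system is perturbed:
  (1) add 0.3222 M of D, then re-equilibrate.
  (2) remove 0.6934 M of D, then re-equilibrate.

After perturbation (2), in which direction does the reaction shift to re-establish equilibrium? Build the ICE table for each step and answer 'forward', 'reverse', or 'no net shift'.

Direction: forward

Q₀ = 6.2107e-06 vs Keq = 0.007408 ⇒ Q<K, forward
Step 1:
                  L         D
  Initial     9.957    0.0783
  Change     -2.508     1.672
  Equil       7.449      1.75
  solve Keq expr → x = 0.8358; check Q = 0.007408
Then add 0.3222 M of D.
Step 2:
                  L         D
  Initial     7.449     2.072
  Change      0.315     -0.21
  Equil       7.764     1.862
  solve Keq expr → x = -0.105; check Q = 0.007408
Then remove 0.6934 M of D.
Step 3:
                  L         D
  Initial     7.764     1.169
  Change    -0.6809    0.4539
  Equil       7.084     1.623
  solve Keq expr → x = 0.227; check Q = 0.007408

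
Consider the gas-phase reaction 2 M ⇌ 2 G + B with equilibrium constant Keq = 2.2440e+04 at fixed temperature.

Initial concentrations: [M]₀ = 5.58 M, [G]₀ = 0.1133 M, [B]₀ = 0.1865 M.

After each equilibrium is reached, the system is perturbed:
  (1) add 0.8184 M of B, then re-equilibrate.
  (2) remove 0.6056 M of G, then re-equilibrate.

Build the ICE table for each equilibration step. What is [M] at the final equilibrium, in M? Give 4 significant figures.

[M]_eq = 0.06504 M

Q₀ = 7.6890e-05 vs Keq = 2.2440e+04 ⇒ Q<K, forward
Step 1:
                    M           G           B
  init           5.58      0.1133      0.1865
  Δ            -5.516       5.516       2.758
  eq          0.06448       5.629       2.944
  solve Keq expr → x = 2.758; check Q = 2.2440e+04
Then add 0.8184 M of B.
Step 2:
                    M           G           B
  init        0.06448       5.629       3.763
  Δ          0.008265   -0.008265   -0.004133
  eq          0.07274       5.621       3.759
  solve Keq expr → x = -0.004133; check Q = 2.2440e+04
Then remove 0.6056 M of G.
Step 3:
                    M           G           B
  init        0.07274       5.015       3.759
  Δ         -0.007705    0.007705    0.003852
  eq          0.06504       5.023       3.762
  solve Keq expr → x = 0.003852; check Q = 2.2440e+04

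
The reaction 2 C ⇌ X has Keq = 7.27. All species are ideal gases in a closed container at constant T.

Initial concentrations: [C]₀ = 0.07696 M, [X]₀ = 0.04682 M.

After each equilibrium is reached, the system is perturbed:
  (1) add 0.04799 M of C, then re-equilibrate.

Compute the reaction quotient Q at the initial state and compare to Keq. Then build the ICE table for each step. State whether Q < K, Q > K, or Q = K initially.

Q₀ = 7.905 vs Keq = 7.27 ⇒ Q>K, reverse
Step 1:
                    C           X
  init        0.07696     0.04682
  Δ          0.002299    -0.00115
  eq          0.07926     0.04567
  solve Keq expr → x = -0.00115; check Q = 7.27
Then add 0.04799 M of C.
Step 2:
                    C           X
  init         0.1272     0.04567
  Δ          -0.03429     0.01715
  eq          0.09296     0.06282
  solve Keq expr → x = 0.01715; check Q = 7.27

Q₀ = 7.905; Q > K (proceeds reverse)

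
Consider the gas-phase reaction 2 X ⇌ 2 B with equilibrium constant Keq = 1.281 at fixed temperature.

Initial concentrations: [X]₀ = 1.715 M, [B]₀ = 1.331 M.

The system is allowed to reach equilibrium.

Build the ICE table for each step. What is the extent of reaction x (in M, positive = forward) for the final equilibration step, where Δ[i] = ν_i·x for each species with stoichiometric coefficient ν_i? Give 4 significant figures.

x = 0.1431 M

Q₀ = 0.6023 vs Keq = 1.281 ⇒ Q<K, forward
Step 1:
                  X         B
  init        1.715     1.331
  Δ         -0.2862    0.2862
  eq          1.429     1.617
  solve Keq expr → x = 0.1431; check Q = 1.281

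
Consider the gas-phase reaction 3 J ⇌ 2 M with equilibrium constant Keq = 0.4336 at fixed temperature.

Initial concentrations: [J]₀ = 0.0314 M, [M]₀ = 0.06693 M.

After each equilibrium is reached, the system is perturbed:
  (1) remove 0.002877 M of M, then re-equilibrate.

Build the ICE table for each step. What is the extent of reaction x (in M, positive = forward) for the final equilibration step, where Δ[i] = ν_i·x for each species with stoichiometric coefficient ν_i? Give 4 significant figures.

x = 9.8127e-04 M

Q₀ = 144.7 vs Keq = 0.4336 ⇒ Q>K, reverse
Step 1:
                   J          M
  Initial     0.0314    0.06693
  Change     0.06898   -0.04599
  Equil       0.1004    0.02094
  solve Keq expr → x = -0.02299; check Q = 0.4336
Then remove 0.002877 M of M.
Step 2:
                   J          M
  Initial     0.1004    0.01807
  Change   -0.002944   0.001963
  Equil      0.09744    0.02003
  solve Keq expr → x = 9.8127e-04; check Q = 0.4336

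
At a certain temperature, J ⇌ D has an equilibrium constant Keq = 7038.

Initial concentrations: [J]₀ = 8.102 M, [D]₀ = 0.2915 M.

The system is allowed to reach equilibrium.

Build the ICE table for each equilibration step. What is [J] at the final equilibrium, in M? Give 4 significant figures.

[J]_eq = 0.001192 M

Q₀ = 0.03598 vs Keq = 7038 ⇒ Q<K, forward
Step 1:
                    J           D
  Initial       8.102      0.2915
  Change       -8.101       8.101
  Equil      0.001192       8.392
  solve Keq expr → x = 8.101; check Q = 7038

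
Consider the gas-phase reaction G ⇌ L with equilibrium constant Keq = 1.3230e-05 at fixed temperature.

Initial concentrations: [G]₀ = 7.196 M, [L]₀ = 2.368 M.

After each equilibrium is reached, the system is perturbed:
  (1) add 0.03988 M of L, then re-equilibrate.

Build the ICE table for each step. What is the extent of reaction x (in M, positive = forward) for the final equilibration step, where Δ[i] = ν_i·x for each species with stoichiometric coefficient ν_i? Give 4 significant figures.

Q₀ = 0.3291 vs Keq = 1.3230e-05 ⇒ Q>K, reverse
Step 1:
                    G           L
  I             7.196       2.368
  C             2.368      -2.368
  E             9.564  1.2653e-04
  solve Keq expr → x = -2.368; check Q = 1.3230e-05
Then add 0.03988 M of L.
Step 2:
                    G           L
  I             9.564     0.04001
  C           0.03988    -0.03988
  E             9.604  1.2706e-04
  solve Keq expr → x = -0.03988; check Q = 1.3230e-05

x = -0.03988 M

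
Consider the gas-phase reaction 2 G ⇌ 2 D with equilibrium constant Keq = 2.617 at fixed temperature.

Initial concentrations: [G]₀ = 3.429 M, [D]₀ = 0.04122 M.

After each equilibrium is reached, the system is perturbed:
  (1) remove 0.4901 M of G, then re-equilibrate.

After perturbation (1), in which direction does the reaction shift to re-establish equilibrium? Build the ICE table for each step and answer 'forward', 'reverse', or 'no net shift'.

Direction: reverse

Q₀ = 1.4450e-04 vs Keq = 2.617 ⇒ Q<K, forward
Step 1:
                   G          D
  I            3.429    0.04122
  C           -2.103      2.103
  E            1.326      2.145
  solve Keq expr → x = 1.052; check Q = 2.617
Then remove 0.4901 M of G.
Step 2:
                   G          D
  I           0.8356      2.145
  C           0.3029    -0.3029
  E            1.138      1.842
  solve Keq expr → x = -0.1514; check Q = 2.617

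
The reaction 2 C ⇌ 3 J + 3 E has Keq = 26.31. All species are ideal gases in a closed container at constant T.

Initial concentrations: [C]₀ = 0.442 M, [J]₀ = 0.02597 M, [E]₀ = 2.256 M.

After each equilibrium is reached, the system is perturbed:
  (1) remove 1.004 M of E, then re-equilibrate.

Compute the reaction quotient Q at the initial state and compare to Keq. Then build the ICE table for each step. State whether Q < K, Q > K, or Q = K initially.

Q₀ = 0.001029 vs Keq = 26.31 ⇒ Q<K, forward
Step 1:
                   C          J          E
  I            0.442    0.02597      2.256
  C          -0.2418     0.3627     0.3627
  E           0.2002     0.3887      2.619
  solve Keq expr → x = 0.1209; check Q = 26.31
Then remove 1.004 M of E.
Step 2:
                   C          J          E
  I           0.2002     0.3887      1.615
  C         -0.05811    0.08717    0.08717
  E           0.1421     0.4758      1.702
  solve Keq expr → x = 0.02906; check Q = 26.31

Q₀ = 0.001029; Q < K (proceeds forward)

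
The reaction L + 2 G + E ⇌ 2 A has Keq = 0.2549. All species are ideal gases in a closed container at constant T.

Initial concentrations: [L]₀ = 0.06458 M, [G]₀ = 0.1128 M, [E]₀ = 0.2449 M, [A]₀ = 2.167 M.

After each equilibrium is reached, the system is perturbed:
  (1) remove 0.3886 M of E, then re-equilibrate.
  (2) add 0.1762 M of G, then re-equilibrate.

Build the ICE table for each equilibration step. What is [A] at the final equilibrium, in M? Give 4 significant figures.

Q₀ = 2.3335e+04 vs Keq = 0.2549 ⇒ Q>K, reverse
Step 1:
                   L          G          E          A
  init       0.06458     0.1128     0.2449      2.167
  Δ           0.7322      1.464     0.7322     -1.464
  eq          0.7968      1.577     0.9771     0.7026
  solve Keq expr → x = -0.7322; check Q = 0.2549
Then remove 0.3886 M of E.
Step 2:
                   L          G          E          A
  init        0.7968      1.577     0.5885     0.7026
  Δ          0.04442    0.08885    0.04442   -0.08885
  eq          0.8412      1.666     0.6329     0.6138
  solve Keq expr → x = -0.04442; check Q = 0.2549
Then add 0.1762 M of G.
Step 3:
                   L          G          E          A
  init        0.8412      1.842     0.6329     0.6138
  Δ         -0.01774   -0.03549   -0.01774    0.03549
  eq          0.8235      1.807     0.6152     0.6492
  solve Keq expr → x = 0.01774; check Q = 0.2549

[A]_eq = 0.6492 M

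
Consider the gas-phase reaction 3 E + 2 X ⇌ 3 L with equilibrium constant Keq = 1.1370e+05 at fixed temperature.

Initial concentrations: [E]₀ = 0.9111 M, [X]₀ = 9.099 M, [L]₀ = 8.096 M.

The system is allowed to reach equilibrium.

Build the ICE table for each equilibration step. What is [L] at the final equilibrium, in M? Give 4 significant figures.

[L]_eq = 8.963 M

Q₀ = 8.475 vs Keq = 1.1370e+05 ⇒ Q<K, forward
Step 1:
                   E          X          L
  init        0.9111      9.099      8.096
  Δ          -0.8668    -0.5778     0.8668
  eq         0.04435      8.521      8.963
  solve Keq expr → x = 0.2889; check Q = 1.1370e+05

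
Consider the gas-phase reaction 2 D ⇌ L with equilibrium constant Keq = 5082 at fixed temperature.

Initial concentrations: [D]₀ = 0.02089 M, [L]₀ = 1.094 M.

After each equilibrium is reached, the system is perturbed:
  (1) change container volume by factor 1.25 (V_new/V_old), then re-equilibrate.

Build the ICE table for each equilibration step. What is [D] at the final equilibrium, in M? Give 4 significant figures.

Q₀ = 2507 vs Keq = 5082 ⇒ Q<K, forward
Step 1:
                   D          L
  init       0.02089      1.094
  Δ        -0.006197   0.003099
  eq         0.01469      1.097
  solve Keq expr → x = 0.003099; check Q = 5082
Then change container volume by factor 1.25 (V_new/V_old).
Step 2:
                   D          L
  init       0.01175     0.8777
  Δ         0.001382 -6.9111e-04
  eq         0.01314      0.877
  solve Keq expr → x = -6.9111e-04; check Q = 5082

[D]_eq = 0.01314 M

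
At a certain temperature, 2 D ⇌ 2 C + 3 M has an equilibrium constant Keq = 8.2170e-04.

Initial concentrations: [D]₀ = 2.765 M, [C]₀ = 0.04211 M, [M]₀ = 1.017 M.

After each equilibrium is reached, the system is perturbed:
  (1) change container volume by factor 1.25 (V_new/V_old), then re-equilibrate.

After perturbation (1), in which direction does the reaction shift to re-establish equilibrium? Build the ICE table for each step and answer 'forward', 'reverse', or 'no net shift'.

Direction: forward

Q₀ = 2.4397e-04 vs Keq = 8.2170e-04 ⇒ Q<K, forward
Step 1:
                   D          C          M
  I            2.765    0.04211      1.017
  C          -0.0296     0.0296     0.0444
  E            2.735    0.07171      1.061
  solve Keq expr → x = 0.0148; check Q = 8.2170e-04
Then change container volume by factor 1.25 (V_new/V_old).
Step 2:
                   D          C          M
  I            2.188    0.05737     0.8491
  C         -0.01841    0.01841    0.02761
  E             2.17    0.07577     0.8767
  solve Keq expr → x = 0.009203; check Q = 8.2170e-04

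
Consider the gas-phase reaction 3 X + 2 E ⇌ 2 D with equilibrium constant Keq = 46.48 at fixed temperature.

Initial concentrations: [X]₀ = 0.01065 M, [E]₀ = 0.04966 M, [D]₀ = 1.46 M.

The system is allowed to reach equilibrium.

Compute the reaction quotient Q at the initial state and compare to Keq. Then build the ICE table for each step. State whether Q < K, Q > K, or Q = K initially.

Q₀ = 7.1556e+08 vs Keq = 46.48 ⇒ Q>K, reverse
Step 1:
                  X         E         D
  I         0.01065   0.04966      1.46
  C          0.5326    0.3551   -0.3551
  E          0.5433    0.4047     1.105
  solve Keq expr → x = -0.1775; check Q = 46.48

Q₀ = 7.1556e+08; Q > K (proceeds reverse)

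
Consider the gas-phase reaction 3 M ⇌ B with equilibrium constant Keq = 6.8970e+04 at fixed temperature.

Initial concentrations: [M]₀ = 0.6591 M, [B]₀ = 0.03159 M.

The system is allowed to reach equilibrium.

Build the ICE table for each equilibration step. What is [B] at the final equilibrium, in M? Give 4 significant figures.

Q₀ = 0.1103 vs Keq = 6.8970e+04 ⇒ Q<K, forward
Step 1:
                   M          B
  Initial     0.6591    0.03159
  Change     -0.6438     0.2146
  Equil      0.01528     0.2462
  solve Keq expr → x = 0.2146; check Q = 6.8970e+04

[B]_eq = 0.2462 M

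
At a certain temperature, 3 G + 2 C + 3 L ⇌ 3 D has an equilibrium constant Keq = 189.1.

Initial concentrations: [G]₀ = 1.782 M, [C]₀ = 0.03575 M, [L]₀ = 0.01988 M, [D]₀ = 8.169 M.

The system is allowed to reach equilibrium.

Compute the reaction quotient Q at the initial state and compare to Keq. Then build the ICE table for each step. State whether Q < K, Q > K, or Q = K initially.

Q₀ = 9.5936e+09 vs Keq = 189.1 ⇒ Q>K, reverse
Step 1:
                   G          C          L          D
  init         1.782    0.03575    0.01988      8.169
  Δ            0.752     0.5013      0.752     -0.752
  eq           2.534     0.5371     0.7718      7.417
  solve Keq expr → x = -0.2507; check Q = 189.1

Q₀ = 9.5936e+09; Q > K (proceeds reverse)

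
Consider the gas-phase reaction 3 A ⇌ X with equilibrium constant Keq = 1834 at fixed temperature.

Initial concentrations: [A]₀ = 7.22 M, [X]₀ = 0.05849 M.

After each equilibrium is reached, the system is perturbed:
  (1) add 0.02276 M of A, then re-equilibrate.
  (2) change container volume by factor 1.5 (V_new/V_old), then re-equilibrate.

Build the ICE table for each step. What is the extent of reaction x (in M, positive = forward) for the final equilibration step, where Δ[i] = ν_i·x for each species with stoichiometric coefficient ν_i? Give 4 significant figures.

x = -0.007532 M

Q₀ = 1.5541e-04 vs Keq = 1834 ⇒ Q<K, forward
Step 1:
                   A          X
  init          7.22    0.05849
  Δ            -7.11       2.37
  eq          0.1098      2.429
  solve Keq expr → x = 2.37; check Q = 1834
Then add 0.02276 M of A.
Step 2:
                   A          X
  init        0.1326      2.429
  Δ         -0.02265   0.007549
  eq          0.1099      2.436
  solve Keq expr → x = 0.007549; check Q = 1834
Then change container volume by factor 1.5 (V_new/V_old).
Step 3:
                   A          X
  init       0.07328      1.624
  Δ           0.0226  -0.007532
  eq         0.09588      1.617
  solve Keq expr → x = -0.007532; check Q = 1834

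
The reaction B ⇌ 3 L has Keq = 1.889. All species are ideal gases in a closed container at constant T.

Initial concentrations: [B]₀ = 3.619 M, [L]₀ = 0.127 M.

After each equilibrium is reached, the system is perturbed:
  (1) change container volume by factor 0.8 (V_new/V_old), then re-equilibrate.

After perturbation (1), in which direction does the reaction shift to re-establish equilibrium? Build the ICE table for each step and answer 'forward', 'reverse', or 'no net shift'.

Direction: reverse

Q₀ = 5.6601e-04 vs Keq = 1.889 ⇒ Q<K, forward
Step 1:
                    B           L
  Initial       3.619       0.127
  Change      -0.5561       1.668
  Equil         3.063       1.795
  solve Keq expr → x = 0.5561; check Q = 1.889
Then change container volume by factor 0.8 (V_new/V_old).
Step 2:
                    B           L
  Initial       3.829       2.244
  Change      0.09794     -0.2938
  Equil         3.927        1.95
  solve Keq expr → x = -0.09794; check Q = 1.889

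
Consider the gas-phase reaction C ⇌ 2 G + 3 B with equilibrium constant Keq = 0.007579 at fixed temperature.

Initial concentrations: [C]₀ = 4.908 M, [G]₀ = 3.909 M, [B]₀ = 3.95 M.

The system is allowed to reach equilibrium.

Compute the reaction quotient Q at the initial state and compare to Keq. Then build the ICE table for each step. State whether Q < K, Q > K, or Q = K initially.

Q₀ = 191.9 vs Keq = 0.007579 ⇒ Q>K, reverse
Step 1:
                   C          G          B
  init         4.908      3.909       3.95
  Δ            1.224     -2.447     -3.671
  eq           6.132      1.462     0.2791
  solve Keq expr → x = -1.224; check Q = 0.007579

Q₀ = 191.9; Q > K (proceeds reverse)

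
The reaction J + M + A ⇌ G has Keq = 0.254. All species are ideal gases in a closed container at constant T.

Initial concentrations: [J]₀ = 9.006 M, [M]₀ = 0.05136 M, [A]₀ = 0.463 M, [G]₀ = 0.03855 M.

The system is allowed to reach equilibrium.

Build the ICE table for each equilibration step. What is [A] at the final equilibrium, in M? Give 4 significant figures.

Q₀ = 0.18 vs Keq = 0.254 ⇒ Q<K, forward
Step 1:
                   J          M          A          G
  I            9.006    0.05136      0.463    0.03855
  C         -0.00732   -0.00732   -0.00732    0.00732
  E            8.999    0.04404     0.4557    0.04587
  solve Keq expr → x = 0.00732; check Q = 0.254

[A]_eq = 0.4557 M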